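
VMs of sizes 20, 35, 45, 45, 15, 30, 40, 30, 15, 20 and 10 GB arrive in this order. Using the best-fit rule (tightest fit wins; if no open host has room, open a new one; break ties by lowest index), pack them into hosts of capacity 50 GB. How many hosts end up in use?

  20 → host 1 (new)  [load 20/50]
  35 → host 2 (new)  [load 35/50]
  45 → host 3 (new)  [load 45/50]
  45 → host 4 (new)  [load 45/50]
  15 → host 2  [load 50/50]
  30 → host 1  [load 50/50]
  40 → host 5 (new)  [load 40/50]
  30 → host 6 (new)  [load 30/50]
  15 → host 6  [load 45/50]
  20 → host 7 (new)  [load 20/50]
  10 → host 5  [load 50/50]
7 hosts opened.

7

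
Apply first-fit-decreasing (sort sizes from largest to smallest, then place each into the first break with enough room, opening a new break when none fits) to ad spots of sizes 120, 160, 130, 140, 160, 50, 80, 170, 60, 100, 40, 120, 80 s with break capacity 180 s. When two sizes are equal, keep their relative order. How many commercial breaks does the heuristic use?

9

Sorted descending: 170, 160, 160, 140, 130, 120, 120, 100, 80, 80, 60, 50, 40.
  170 → break 1 (new)  [load 170/180]
  160 → break 2 (new)  [load 160/180]
  160 → break 3 (new)  [load 160/180]
  140 → break 4 (new)  [load 140/180]
  130 → break 5 (new)  [load 130/180]
  120 → break 6 (new)  [load 120/180]
  120 → break 7 (new)  [load 120/180]
  100 → break 8 (new)  [load 100/180]
  80 → break 8  [load 180/180]
  80 → break 9 (new)  [load 80/180]
  60 → break 6  [load 180/180]
  50 → break 5  [load 180/180]
  40 → break 4  [load 180/180]
9 commercial breaks opened.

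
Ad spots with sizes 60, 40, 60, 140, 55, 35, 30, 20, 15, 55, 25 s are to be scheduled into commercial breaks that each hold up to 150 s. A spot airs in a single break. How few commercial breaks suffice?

Total = 140 + 60 + 60 + 55 + 55 + 40 + 35 + 30 + 25 + 20 + 15 = 535 s.
Lower bound: ⌈535/150⌉ = 4 commercial breaks.
A packing using 4 commercial breaks:
  break 1: 140 = 140
  break 2: 60 + 60 + 30 = 150
  break 3: 55 + 55 + 40 = 150
  break 4: 35 + 25 + 20 + 15 = 95
This matches the lower bound, so 4 is optimal.

4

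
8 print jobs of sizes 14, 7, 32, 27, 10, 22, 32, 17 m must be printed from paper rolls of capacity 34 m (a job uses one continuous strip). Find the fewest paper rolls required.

5

Total = 32 + 32 + 27 + 22 + 17 + 14 + 10 + 7 = 161 m.
Lower bound: ⌈161/34⌉ = 5 paper rolls.
A packing using 5 paper rolls:
  roll 1: 32 = 32
  roll 2: 32 = 32
  roll 3: 27 + 7 = 34
  roll 4: 22 + 10 = 32
  roll 5: 17 + 14 = 31
This matches the lower bound, so 5 is optimal.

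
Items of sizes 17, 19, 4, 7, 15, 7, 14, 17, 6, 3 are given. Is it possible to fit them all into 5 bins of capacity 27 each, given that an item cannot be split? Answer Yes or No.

A valid assignment using 5 bins:
  bin 1: 19 + 7 = 26
  bin 2: 17 + 7 + 3 = 27
  bin 3: 17 + 6 + 4 = 27
  bin 4: 15 = 15
  bin 5: 14 = 14
Every load is within 27, so 5 bins suffice.

Yes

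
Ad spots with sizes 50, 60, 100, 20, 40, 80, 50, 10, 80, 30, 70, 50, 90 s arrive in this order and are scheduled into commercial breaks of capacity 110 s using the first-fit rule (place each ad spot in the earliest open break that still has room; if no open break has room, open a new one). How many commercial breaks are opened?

  50 → break 1 (new)  [load 50/110]
  60 → break 1  [load 110/110]
  100 → break 2 (new)  [load 100/110]
  20 → break 3 (new)  [load 20/110]
  40 → break 3  [load 60/110]
  80 → break 4 (new)  [load 80/110]
  50 → break 3  [load 110/110]
  10 → break 2  [load 110/110]
  80 → break 5 (new)  [load 80/110]
  30 → break 4  [load 110/110]
  70 → break 6 (new)  [load 70/110]
  50 → break 7 (new)  [load 50/110]
  90 → break 8 (new)  [load 90/110]
8 commercial breaks opened.

8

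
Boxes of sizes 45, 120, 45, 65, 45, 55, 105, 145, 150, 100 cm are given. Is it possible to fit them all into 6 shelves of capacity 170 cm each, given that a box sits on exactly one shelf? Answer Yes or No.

Yes

A valid assignment using 6 shelves:
  shelf 1: 150 = 150
  shelf 2: 145 = 145
  shelf 3: 120 + 45 = 165
  shelf 4: 105 + 65 = 170
  shelf 5: 100 + 55 = 155
  shelf 6: 45 + 45 = 90
Every load is within 170 cm, so 6 shelves suffice.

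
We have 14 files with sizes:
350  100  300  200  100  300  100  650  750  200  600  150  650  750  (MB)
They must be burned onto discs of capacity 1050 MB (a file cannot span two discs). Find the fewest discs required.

5

Total = 750 + 750 + 650 + 650 + 600 + 350 + 300 + 300 + 200 + 200 + 150 + 100 + 100 + 100 = 5200 MB.
Lower bound: ⌈5200/1050⌉ = 5 discs.
A packing using 5 discs:
  disc 1: 750 + 300 = 1050
  disc 2: 750 + 300 = 1050
  disc 3: 650 + 350 = 1000
  disc 4: 650 + 200 + 200 = 1050
  disc 5: 600 + 150 + 100 + 100 + 100 = 1050
This matches the lower bound, so 5 is optimal.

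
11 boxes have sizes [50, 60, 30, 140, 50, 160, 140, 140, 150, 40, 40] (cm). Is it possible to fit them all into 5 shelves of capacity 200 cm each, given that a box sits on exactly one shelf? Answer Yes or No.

Total = 1000 cm; ⌈1000/200⌉ = 5.
The bound of 5 does not rule out 5, but exhaustive search shows no assignment into 5 shelves of capacity 200 cm exists — the minimum is 6.

No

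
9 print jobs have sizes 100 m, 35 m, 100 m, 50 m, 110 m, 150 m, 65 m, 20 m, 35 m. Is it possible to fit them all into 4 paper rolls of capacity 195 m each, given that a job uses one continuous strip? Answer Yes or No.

Yes

A valid assignment using 4 paper rolls:
  roll 1: 150 + 35 = 185
  roll 2: 110 + 65 + 20 = 195
  roll 3: 100 + 50 + 35 = 185
  roll 4: 100 = 100
Every load is within 195 m, so 4 paper rolls suffice.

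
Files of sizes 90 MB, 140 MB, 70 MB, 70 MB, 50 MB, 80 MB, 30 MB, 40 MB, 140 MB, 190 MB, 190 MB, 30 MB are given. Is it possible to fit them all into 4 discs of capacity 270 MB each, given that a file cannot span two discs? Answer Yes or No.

Total = 1120 MB; ⌈1120/270⌉ = 5.
At least 5 discs are required, but only 4 are allowed.

No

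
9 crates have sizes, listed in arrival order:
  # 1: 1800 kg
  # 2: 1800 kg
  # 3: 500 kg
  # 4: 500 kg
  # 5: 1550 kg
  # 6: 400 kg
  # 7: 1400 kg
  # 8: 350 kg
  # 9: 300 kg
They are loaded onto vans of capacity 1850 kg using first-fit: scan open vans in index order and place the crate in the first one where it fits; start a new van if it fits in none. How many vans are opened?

5

  1800 → van 1 (new)  [load 1800/1850]
  1800 → van 2 (new)  [load 1800/1850]
  500 → van 3 (new)  [load 500/1850]
  500 → van 3  [load 1000/1850]
  1550 → van 4 (new)  [load 1550/1850]
  400 → van 3  [load 1400/1850]
  1400 → van 5 (new)  [load 1400/1850]
  350 → van 3  [load 1750/1850]
  300 → van 4  [load 1850/1850]
5 vans opened.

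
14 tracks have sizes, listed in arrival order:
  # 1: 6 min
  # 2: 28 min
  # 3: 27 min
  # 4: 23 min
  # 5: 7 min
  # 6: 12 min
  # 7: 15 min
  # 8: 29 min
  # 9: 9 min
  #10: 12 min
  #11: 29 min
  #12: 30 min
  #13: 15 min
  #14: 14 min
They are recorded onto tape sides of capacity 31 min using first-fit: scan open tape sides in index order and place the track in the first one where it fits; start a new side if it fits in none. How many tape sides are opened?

  6 → side 1 (new)  [load 6/31]
  28 → side 2 (new)  [load 28/31]
  27 → side 3 (new)  [load 27/31]
  23 → side 1  [load 29/31]
  7 → side 4 (new)  [load 7/31]
  12 → side 4  [load 19/31]
  15 → side 5 (new)  [load 15/31]
  29 → side 6 (new)  [load 29/31]
  9 → side 4  [load 28/31]
  12 → side 5  [load 27/31]
  29 → side 7 (new)  [load 29/31]
  30 → side 8 (new)  [load 30/31]
  15 → side 9 (new)  [load 15/31]
  14 → side 9  [load 29/31]
9 tape sides opened.

9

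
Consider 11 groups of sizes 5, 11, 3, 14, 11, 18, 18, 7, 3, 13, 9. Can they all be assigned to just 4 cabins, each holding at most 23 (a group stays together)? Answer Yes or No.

No

Total = 112; ⌈112/23⌉ = 5.
At least 5 cabins are required, but only 4 are allowed.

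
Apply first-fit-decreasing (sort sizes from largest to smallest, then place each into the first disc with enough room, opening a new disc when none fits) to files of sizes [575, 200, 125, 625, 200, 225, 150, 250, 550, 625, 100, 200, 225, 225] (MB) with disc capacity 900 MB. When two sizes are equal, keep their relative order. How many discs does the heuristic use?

Sorted descending: 625, 625, 575, 550, 250, 225, 225, 225, 200, 200, 200, 150, 125, 100.
  625 → disc 1 (new)  [load 625/900]
  625 → disc 2 (new)  [load 625/900]
  575 → disc 3 (new)  [load 575/900]
  550 → disc 4 (new)  [load 550/900]
  250 → disc 1  [load 875/900]
  225 → disc 2  [load 850/900]
  225 → disc 3  [load 800/900]
  225 → disc 4  [load 775/900]
  200 → disc 5 (new)  [load 200/900]
  200 → disc 5  [load 400/900]
  200 → disc 5  [load 600/900]
  150 → disc 5  [load 750/900]
  125 → disc 4  [load 900/900]
  100 → disc 3  [load 900/900]
5 discs opened.

5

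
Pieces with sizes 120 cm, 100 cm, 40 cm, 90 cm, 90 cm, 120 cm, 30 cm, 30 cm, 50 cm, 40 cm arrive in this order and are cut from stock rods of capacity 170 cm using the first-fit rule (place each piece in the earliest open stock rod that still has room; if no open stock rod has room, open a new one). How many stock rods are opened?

  120 → stock rod 1 (new)  [load 120/170]
  100 → stock rod 2 (new)  [load 100/170]
  40 → stock rod 1  [load 160/170]
  90 → stock rod 3 (new)  [load 90/170]
  90 → stock rod 4 (new)  [load 90/170]
  120 → stock rod 5 (new)  [load 120/170]
  30 → stock rod 2  [load 130/170]
  30 → stock rod 2  [load 160/170]
  50 → stock rod 3  [load 140/170]
  40 → stock rod 4  [load 130/170]
5 stock rods opened.

5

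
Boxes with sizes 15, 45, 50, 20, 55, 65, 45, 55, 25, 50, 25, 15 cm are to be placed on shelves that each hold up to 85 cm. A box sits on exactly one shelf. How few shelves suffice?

Total = 65 + 55 + 55 + 50 + 50 + 45 + 45 + 25 + 25 + 20 + 15 + 15 = 465 cm.
Lower bound: ⌈465/85⌉ = 6 shelves.
Also, 7 boxes each exceed 85/2 cm, and no two of those can share a shelf, so at least 7 shelves are needed.
A packing using 7 shelves:
  shelf 1: 65 + 20 = 85
  shelf 2: 55 + 25 = 80
  shelf 3: 55 + 25 = 80
  shelf 4: 50 + 15 + 15 = 80
  shelf 5: 50 = 50
  shelf 6: 45 = 45
  shelf 7: 45 = 45
This matches the lower bound, so 7 is optimal.

7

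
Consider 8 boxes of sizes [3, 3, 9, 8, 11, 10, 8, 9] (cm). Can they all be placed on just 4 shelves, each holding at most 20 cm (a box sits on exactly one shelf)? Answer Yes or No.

A valid assignment using 4 shelves:
  shelf 1: 11 + 9 = 20
  shelf 2: 10 + 9 = 19
  shelf 3: 8 + 8 + 3 = 19
  shelf 4: 3 = 3
Every load is within 20 cm, so 4 shelves suffice.

Yes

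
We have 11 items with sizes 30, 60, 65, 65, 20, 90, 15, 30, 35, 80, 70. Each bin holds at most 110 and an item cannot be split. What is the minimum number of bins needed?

Total = 90 + 80 + 70 + 65 + 65 + 60 + 35 + 30 + 30 + 20 + 15 = 560.
Lower bound: ⌈560/110⌉ = 6 bins.
A packing using 6 bins:
  bin 1: 90 + 20 = 110
  bin 2: 80 + 30 = 110
  bin 3: 70 + 35 = 105
  bin 4: 65 + 30 + 15 = 110
  bin 5: 65 = 65
  bin 6: 60 = 60
This matches the lower bound, so 6 is optimal.

6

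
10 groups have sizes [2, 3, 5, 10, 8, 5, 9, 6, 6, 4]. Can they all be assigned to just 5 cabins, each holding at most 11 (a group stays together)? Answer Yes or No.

No

Total = 58; ⌈58/11⌉ = 6.
At least 6 cabins are required, but only 5 are allowed.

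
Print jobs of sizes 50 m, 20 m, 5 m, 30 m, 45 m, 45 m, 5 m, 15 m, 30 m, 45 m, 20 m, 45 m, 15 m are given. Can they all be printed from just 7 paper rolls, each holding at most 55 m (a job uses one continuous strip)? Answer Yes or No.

Total = 370 m; ⌈370/55⌉ = 7.
The bound of 7 does not rule out 7, but exhaustive search shows no assignment into 7 paper rolls of capacity 55 m exists — the minimum is 8.

No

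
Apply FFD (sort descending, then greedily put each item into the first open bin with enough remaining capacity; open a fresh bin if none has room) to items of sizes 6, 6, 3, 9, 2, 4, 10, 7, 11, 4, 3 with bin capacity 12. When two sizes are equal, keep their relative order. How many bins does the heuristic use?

6

Sorted descending: 11, 10, 9, 7, 6, 6, 4, 4, 3, 3, 2.
  11 → bin 1 (new)  [load 11/12]
  10 → bin 2 (new)  [load 10/12]
  9 → bin 3 (new)  [load 9/12]
  7 → bin 4 (new)  [load 7/12]
  6 → bin 5 (new)  [load 6/12]
  6 → bin 5  [load 12/12]
  4 → bin 4  [load 11/12]
  4 → bin 6 (new)  [load 4/12]
  3 → bin 3  [load 12/12]
  3 → bin 6  [load 7/12]
  2 → bin 2  [load 12/12]
6 bins opened.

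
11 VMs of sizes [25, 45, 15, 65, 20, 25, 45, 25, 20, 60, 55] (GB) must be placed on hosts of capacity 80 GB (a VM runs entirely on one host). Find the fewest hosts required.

Total = 65 + 60 + 55 + 45 + 45 + 25 + 25 + 25 + 20 + 20 + 15 = 400 GB.
Lower bound: ⌈400/80⌉ = 5 hosts.
A packing using 6 hosts:
  host 1: 65 + 15 = 80
  host 2: 60 + 20 = 80
  host 3: 55 + 25 = 80
  host 4: 45 + 25 = 70
  host 5: 45 + 25 = 70
  host 6: 20 = 20
No arrangement into 5 hosts stays within capacity, so 6 is optimal.

6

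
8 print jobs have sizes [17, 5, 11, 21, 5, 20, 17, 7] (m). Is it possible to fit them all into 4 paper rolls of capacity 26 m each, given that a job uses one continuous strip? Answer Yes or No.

Total = 103 m; ⌈103/26⌉ = 4.
The bound of 4 does not rule out 4, but exhaustive search shows no assignment into 4 paper rolls of capacity 26 m exists — the minimum is 5.

No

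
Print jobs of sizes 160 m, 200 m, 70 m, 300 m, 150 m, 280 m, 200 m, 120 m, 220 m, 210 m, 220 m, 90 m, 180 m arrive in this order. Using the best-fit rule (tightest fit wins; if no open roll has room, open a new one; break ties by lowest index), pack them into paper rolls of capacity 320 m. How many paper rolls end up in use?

9

  160 → roll 1 (new)  [load 160/320]
  200 → roll 2 (new)  [load 200/320]
  70 → roll 2  [load 270/320]
  300 → roll 3 (new)  [load 300/320]
  150 → roll 1  [load 310/320]
  280 → roll 4 (new)  [load 280/320]
  200 → roll 5 (new)  [load 200/320]
  120 → roll 5  [load 320/320]
  220 → roll 6 (new)  [load 220/320]
  210 → roll 7 (new)  [load 210/320]
  220 → roll 8 (new)  [load 220/320]
  90 → roll 6  [load 310/320]
  180 → roll 9 (new)  [load 180/320]
9 paper rolls opened.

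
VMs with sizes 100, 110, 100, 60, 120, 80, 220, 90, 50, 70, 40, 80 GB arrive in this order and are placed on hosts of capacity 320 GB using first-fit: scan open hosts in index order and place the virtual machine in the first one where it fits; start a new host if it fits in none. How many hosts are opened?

  100 → host 1 (new)  [load 100/320]
  110 → host 1  [load 210/320]
  100 → host 1  [load 310/320]
  60 → host 2 (new)  [load 60/320]
  120 → host 2  [load 180/320]
  80 → host 2  [load 260/320]
  220 → host 3 (new)  [load 220/320]
  90 → host 3  [load 310/320]
  50 → host 2  [load 310/320]
  70 → host 4 (new)  [load 70/320]
  40 → host 4  [load 110/320]
  80 → host 4  [load 190/320]
4 hosts opened.

4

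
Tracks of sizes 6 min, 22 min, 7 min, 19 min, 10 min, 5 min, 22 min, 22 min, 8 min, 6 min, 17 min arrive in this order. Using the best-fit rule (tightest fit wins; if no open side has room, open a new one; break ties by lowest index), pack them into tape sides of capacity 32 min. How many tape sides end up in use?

5

  6 → side 1 (new)  [load 6/32]
  22 → side 1  [load 28/32]
  7 → side 2 (new)  [load 7/32]
  19 → side 2  [load 26/32]
  10 → side 3 (new)  [load 10/32]
  5 → side 2  [load 31/32]
  22 → side 3  [load 32/32]
  22 → side 4 (new)  [load 22/32]
  8 → side 4  [load 30/32]
  6 → side 5 (new)  [load 6/32]
  17 → side 5  [load 23/32]
5 tape sides opened.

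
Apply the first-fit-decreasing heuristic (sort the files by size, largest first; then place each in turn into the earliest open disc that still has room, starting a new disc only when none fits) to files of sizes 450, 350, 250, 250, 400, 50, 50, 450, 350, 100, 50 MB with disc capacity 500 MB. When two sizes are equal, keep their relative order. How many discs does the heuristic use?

Sorted descending: 450, 450, 400, 350, 350, 250, 250, 100, 50, 50, 50.
  450 → disc 1 (new)  [load 450/500]
  450 → disc 2 (new)  [load 450/500]
  400 → disc 3 (new)  [load 400/500]
  350 → disc 4 (new)  [load 350/500]
  350 → disc 5 (new)  [load 350/500]
  250 → disc 6 (new)  [load 250/500]
  250 → disc 6  [load 500/500]
  100 → disc 3  [load 500/500]
  50 → disc 1  [load 500/500]
  50 → disc 2  [load 500/500]
  50 → disc 4  [load 400/500]
6 discs opened.

6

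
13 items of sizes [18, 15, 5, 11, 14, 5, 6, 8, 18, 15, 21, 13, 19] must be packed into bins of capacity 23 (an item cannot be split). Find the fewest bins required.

9

Total = 21 + 19 + 18 + 18 + 15 + 15 + 14 + 13 + 11 + 8 + 6 + 5 + 5 = 168.
Lower bound: ⌈168/23⌉ = 8 bins.
A packing using 9 bins:
  bin 1: 21 = 21
  bin 2: 19 = 19
  bin 3: 18 + 5 = 23
  bin 4: 18 + 5 = 23
  bin 5: 15 + 8 = 23
  bin 6: 15 + 6 = 21
  bin 7: 14 = 14
  bin 8: 13 = 13
  bin 9: 11 = 11
No arrangement into 8 bins stays within capacity, so 9 is optimal.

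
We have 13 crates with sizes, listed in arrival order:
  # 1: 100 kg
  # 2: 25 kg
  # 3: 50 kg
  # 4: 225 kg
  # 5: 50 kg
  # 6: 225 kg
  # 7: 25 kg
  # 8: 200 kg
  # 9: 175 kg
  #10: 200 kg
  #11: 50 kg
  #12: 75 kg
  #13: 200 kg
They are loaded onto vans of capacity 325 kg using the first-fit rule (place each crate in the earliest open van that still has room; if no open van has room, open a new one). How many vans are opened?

7

  100 → van 1 (new)  [load 100/325]
  25 → van 1  [load 125/325]
  50 → van 1  [load 175/325]
  225 → van 2 (new)  [load 225/325]
  50 → van 1  [load 225/325]
  225 → van 3 (new)  [load 225/325]
  25 → van 1  [load 250/325]
  200 → van 4 (new)  [load 200/325]
  175 → van 5 (new)  [load 175/325]
  200 → van 6 (new)  [load 200/325]
  50 → van 1  [load 300/325]
  75 → van 2  [load 300/325]
  200 → van 7 (new)  [load 200/325]
7 vans opened.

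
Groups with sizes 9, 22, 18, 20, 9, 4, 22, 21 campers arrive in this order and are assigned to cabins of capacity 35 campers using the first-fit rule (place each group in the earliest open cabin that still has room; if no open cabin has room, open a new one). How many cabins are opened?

  9 → cabin 1 (new)  [load 9/35]
  22 → cabin 1  [load 31/35]
  18 → cabin 2 (new)  [load 18/35]
  20 → cabin 3 (new)  [load 20/35]
  9 → cabin 2  [load 27/35]
  4 → cabin 1  [load 35/35]
  22 → cabin 4 (new)  [load 22/35]
  21 → cabin 5 (new)  [load 21/35]
5 cabins opened.

5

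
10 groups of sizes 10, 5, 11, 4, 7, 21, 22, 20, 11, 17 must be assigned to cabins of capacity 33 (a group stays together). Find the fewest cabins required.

Total = 22 + 21 + 20 + 17 + 11 + 11 + 10 + 7 + 5 + 4 = 128.
Lower bound: ⌈128/33⌉ = 4 cabins.
A packing using 4 cabins:
  cabin 1: 22 + 11 = 33
  cabin 2: 21 + 11 = 32
  cabin 3: 20 + 10 = 30
  cabin 4: 17 + 7 + 5 + 4 = 33
This matches the lower bound, so 4 is optimal.

4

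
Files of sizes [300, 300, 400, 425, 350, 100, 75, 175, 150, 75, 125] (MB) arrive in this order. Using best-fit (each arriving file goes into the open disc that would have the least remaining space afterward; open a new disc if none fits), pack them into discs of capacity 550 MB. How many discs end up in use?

5

  300 → disc 1 (new)  [load 300/550]
  300 → disc 2 (new)  [load 300/550]
  400 → disc 3 (new)  [load 400/550]
  425 → disc 4 (new)  [load 425/550]
  350 → disc 5 (new)  [load 350/550]
  100 → disc 4  [load 525/550]
  75 → disc 3  [load 475/550]
  175 → disc 5  [load 525/550]
  150 → disc 1  [load 450/550]
  75 → disc 3  [load 550/550]
  125 → disc 2  [load 425/550]
5 discs opened.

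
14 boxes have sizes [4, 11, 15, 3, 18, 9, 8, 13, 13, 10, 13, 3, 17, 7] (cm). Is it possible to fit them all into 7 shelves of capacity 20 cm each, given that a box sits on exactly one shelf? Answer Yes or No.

No

Total = 144 cm; ⌈144/20⌉ = 8.
At least 8 shelves are required, but only 7 are allowed.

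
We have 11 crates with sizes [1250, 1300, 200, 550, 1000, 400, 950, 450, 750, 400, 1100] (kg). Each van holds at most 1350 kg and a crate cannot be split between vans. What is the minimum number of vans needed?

7

Total = 1300 + 1250 + 1100 + 1000 + 950 + 750 + 550 + 450 + 400 + 400 + 200 = 8350 kg.
Lower bound: ⌈8350/1350⌉ = 7 vans.
A packing using 7 vans:
  van 1: 1300 = 1300
  van 2: 1250 = 1250
  van 3: 1100 + 200 = 1300
  van 4: 1000 = 1000
  van 5: 950 + 400 = 1350
  van 6: 750 + 550 = 1300
  van 7: 450 + 400 = 850
This matches the lower bound, so 7 is optimal.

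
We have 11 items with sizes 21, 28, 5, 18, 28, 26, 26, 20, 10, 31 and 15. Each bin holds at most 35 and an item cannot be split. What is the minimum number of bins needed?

Total = 31 + 28 + 28 + 26 + 26 + 21 + 20 + 18 + 15 + 10 + 5 = 228.
Lower bound: ⌈228/35⌉ = 7 bins.
Also, 8 items each exceed 35/2, and no two of those can share a bin, so at least 8 bins are needed.
A packing using 8 bins:
  bin 1: 31 = 31
  bin 2: 28 + 5 = 33
  bin 3: 28 = 28
  bin 4: 26 = 26
  bin 5: 26 = 26
  bin 6: 21 + 10 = 31
  bin 7: 20 + 15 = 35
  bin 8: 18 = 18
This matches the lower bound, so 8 is optimal.

8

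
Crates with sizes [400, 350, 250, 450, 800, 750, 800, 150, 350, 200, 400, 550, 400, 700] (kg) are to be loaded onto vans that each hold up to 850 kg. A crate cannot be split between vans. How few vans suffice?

Total = 800 + 800 + 750 + 700 + 550 + 450 + 400 + 400 + 400 + 350 + 350 + 250 + 200 + 150 = 6550 kg.
Lower bound: ⌈6550/850⌉ = 8 vans.
A packing using 9 vans:
  van 1: 800 = 800
  van 2: 800 = 800
  van 3: 750 = 750
  van 4: 700 + 150 = 850
  van 5: 550 + 250 = 800
  van 6: 450 + 400 = 850
  van 7: 400 + 400 = 800
  van 8: 350 + 350 = 700
  van 9: 200 = 200
No arrangement into 8 vans stays within capacity, so 9 is optimal.

9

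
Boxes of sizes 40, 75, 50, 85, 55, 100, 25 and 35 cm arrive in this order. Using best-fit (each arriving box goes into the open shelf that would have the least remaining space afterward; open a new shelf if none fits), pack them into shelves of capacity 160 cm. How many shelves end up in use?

  40 → shelf 1 (new)  [load 40/160]
  75 → shelf 1  [load 115/160]
  50 → shelf 2 (new)  [load 50/160]
  85 → shelf 2  [load 135/160]
  55 → shelf 3 (new)  [load 55/160]
  100 → shelf 3  [load 155/160]
  25 → shelf 2  [load 160/160]
  35 → shelf 1  [load 150/160]
3 shelves opened.

3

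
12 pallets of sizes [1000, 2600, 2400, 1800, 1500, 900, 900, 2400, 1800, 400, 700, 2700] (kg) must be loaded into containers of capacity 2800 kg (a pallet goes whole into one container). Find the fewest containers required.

8

Total = 2700 + 2600 + 2400 + 2400 + 1800 + 1800 + 1500 + 1000 + 900 + 900 + 700 + 400 = 19100 kg.
Lower bound: ⌈19100/2800⌉ = 7 containers.
A packing using 8 containers:
  container 1: 2700 = 2700
  container 2: 2600 = 2600
  container 3: 2400 + 400 = 2800
  container 4: 2400 = 2400
  container 5: 1800 + 1000 = 2800
  container 6: 1800 + 900 = 2700
  container 7: 1500 + 900 = 2400
  container 8: 700 = 700
No arrangement into 7 containers stays within capacity, so 8 is optimal.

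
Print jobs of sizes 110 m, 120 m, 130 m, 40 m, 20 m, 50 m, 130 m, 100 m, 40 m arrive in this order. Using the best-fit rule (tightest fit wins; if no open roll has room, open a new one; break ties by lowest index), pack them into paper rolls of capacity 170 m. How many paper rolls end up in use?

5

  110 → roll 1 (new)  [load 110/170]
  120 → roll 2 (new)  [load 120/170]
  130 → roll 3 (new)  [load 130/170]
  40 → roll 3  [load 170/170]
  20 → roll 2  [load 140/170]
  50 → roll 1  [load 160/170]
  130 → roll 4 (new)  [load 130/170]
  100 → roll 5 (new)  [load 100/170]
  40 → roll 4  [load 170/170]
5 paper rolls opened.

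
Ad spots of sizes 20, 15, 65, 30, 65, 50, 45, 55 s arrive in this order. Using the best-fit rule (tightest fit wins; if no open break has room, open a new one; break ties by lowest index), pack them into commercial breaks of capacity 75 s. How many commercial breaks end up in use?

  20 → break 1 (new)  [load 20/75]
  15 → break 1  [load 35/75]
  65 → break 2 (new)  [load 65/75]
  30 → break 1  [load 65/75]
  65 → break 3 (new)  [load 65/75]
  50 → break 4 (new)  [load 50/75]
  45 → break 5 (new)  [load 45/75]
  55 → break 6 (new)  [load 55/75]
6 commercial breaks opened.

6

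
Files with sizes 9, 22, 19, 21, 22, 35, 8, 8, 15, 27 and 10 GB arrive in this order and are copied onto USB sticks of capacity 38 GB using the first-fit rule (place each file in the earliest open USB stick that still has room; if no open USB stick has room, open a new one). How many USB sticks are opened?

  9 → USB stick 1 (new)  [load 9/38]
  22 → USB stick 1  [load 31/38]
  19 → USB stick 2 (new)  [load 19/38]
  21 → USB stick 3 (new)  [load 21/38]
  22 → USB stick 4 (new)  [load 22/38]
  35 → USB stick 5 (new)  [load 35/38]
  8 → USB stick 2  [load 27/38]
  8 → USB stick 2  [load 35/38]
  15 → USB stick 3  [load 36/38]
  27 → USB stick 6 (new)  [load 27/38]
  10 → USB stick 4  [load 32/38]
6 USB sticks opened.

6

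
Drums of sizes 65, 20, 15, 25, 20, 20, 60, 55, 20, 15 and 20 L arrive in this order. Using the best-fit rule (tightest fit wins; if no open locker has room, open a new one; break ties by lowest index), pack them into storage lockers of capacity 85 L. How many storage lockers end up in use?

5

  65 → locker 1 (new)  [load 65/85]
  20 → locker 1  [load 85/85]
  15 → locker 2 (new)  [load 15/85]
  25 → locker 2  [load 40/85]
  20 → locker 2  [load 60/85]
  20 → locker 2  [load 80/85]
  60 → locker 3 (new)  [load 60/85]
  55 → locker 4 (new)  [load 55/85]
  20 → locker 3  [load 80/85]
  15 → locker 4  [load 70/85]
  20 → locker 5 (new)  [load 20/85]
5 storage lockers opened.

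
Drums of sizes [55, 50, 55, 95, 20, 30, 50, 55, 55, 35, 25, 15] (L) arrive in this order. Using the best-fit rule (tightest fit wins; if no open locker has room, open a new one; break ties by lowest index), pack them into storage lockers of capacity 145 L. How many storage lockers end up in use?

4

  55 → locker 1 (new)  [load 55/145]
  50 → locker 1  [load 105/145]
  55 → locker 2 (new)  [load 55/145]
  95 → locker 3 (new)  [load 95/145]
  20 → locker 1  [load 125/145]
  30 → locker 3  [load 125/145]
  50 → locker 2  [load 105/145]
  55 → locker 4 (new)  [load 55/145]
  55 → locker 4  [load 110/145]
  35 → locker 4  [load 145/145]
  25 → locker 2  [load 130/145]
  15 → locker 2  [load 145/145]
4 storage lockers opened.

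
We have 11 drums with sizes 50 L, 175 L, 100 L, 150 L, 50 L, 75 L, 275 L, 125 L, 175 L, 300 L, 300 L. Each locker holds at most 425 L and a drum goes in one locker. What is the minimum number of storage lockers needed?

Total = 300 + 300 + 275 + 175 + 175 + 150 + 125 + 100 + 75 + 50 + 50 = 1775 L.
Lower bound: ⌈1775/425⌉ = 5 storage lockers.
A packing using 5 storage lockers:
  locker 1: 300 + 125 = 425
  locker 2: 300 + 100 = 400
  locker 3: 275 + 150 = 425
  locker 4: 175 + 175 + 75 = 425
  locker 5: 50 + 50 = 100
This matches the lower bound, so 5 is optimal.

5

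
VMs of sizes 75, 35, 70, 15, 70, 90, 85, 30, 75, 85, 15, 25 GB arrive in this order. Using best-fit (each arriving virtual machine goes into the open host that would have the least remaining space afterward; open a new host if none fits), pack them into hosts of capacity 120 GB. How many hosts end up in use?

  75 → host 1 (new)  [load 75/120]
  35 → host 1  [load 110/120]
  70 → host 2 (new)  [load 70/120]
  15 → host 2  [load 85/120]
  70 → host 3 (new)  [load 70/120]
  90 → host 4 (new)  [load 90/120]
  85 → host 5 (new)  [load 85/120]
  30 → host 4  [load 120/120]
  75 → host 6 (new)  [load 75/120]
  85 → host 7 (new)  [load 85/120]
  15 → host 2  [load 100/120]
  25 → host 5  [load 110/120]
7 hosts opened.

7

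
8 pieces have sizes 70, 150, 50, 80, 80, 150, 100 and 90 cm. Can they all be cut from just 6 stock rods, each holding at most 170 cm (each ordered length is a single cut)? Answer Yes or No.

A valid assignment using 5 stock rods:
  stock rod 1: 150 = 150
  stock rod 2: 150 = 150
  stock rod 3: 100 + 70 = 170
  stock rod 4: 90 + 80 = 170
  stock rod 5: 80 + 50 = 130
That uses only 5 ≤ 6, so 6 stock rods are enough.

Yes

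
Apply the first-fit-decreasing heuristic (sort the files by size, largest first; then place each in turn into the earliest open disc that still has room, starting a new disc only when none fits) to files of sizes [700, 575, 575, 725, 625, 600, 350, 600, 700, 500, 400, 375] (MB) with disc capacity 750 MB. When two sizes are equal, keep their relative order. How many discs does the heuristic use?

11

Sorted descending: 725, 700, 700, 625, 600, 600, 575, 575, 500, 400, 375, 350.
  725 → disc 1 (new)  [load 725/750]
  700 → disc 2 (new)  [load 700/750]
  700 → disc 3 (new)  [load 700/750]
  625 → disc 4 (new)  [load 625/750]
  600 → disc 5 (new)  [load 600/750]
  600 → disc 6 (new)  [load 600/750]
  575 → disc 7 (new)  [load 575/750]
  575 → disc 8 (new)  [load 575/750]
  500 → disc 9 (new)  [load 500/750]
  400 → disc 10 (new)  [load 400/750]
  375 → disc 11 (new)  [load 375/750]
  350 → disc 10  [load 750/750]
11 discs opened.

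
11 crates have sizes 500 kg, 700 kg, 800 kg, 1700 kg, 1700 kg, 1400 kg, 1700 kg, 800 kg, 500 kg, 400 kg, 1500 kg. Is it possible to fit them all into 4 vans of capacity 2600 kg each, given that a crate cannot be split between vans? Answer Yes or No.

No

Total = 11700 kg; ⌈11700/2600⌉ = 5.
At least 5 vans are required, but only 4 are allowed.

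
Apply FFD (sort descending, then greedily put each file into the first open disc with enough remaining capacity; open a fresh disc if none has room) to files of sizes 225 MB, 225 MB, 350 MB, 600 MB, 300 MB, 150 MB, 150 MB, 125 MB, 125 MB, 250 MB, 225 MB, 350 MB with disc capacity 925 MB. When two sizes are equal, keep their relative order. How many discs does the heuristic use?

Sorted descending: 600, 350, 350, 300, 250, 225, 225, 225, 150, 150, 125, 125.
  600 → disc 1 (new)  [load 600/925]
  350 → disc 2 (new)  [load 350/925]
  350 → disc 2  [load 700/925]
  300 → disc 1  [load 900/925]
  250 → disc 3 (new)  [load 250/925]
  225 → disc 2  [load 925/925]
  225 → disc 3  [load 475/925]
  225 → disc 3  [load 700/925]
  150 → disc 3  [load 850/925]
  150 → disc 4 (new)  [load 150/925]
  125 → disc 4  [load 275/925]
  125 → disc 4  [load 400/925]
4 discs opened.

4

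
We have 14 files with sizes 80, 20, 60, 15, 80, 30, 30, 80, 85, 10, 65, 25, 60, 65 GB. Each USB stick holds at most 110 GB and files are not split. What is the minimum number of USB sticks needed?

Total = 85 + 80 + 80 + 80 + 65 + 65 + 60 + 60 + 30 + 30 + 25 + 20 + 15 + 10 = 705 GB.
Lower bound: ⌈705/110⌉ = 7 USB sticks.
Also, 8 files each exceed 55 GB, and no two of those can share a USB stick, so at least 8 USB sticks are needed.
A packing using 8 USB sticks:
  USB stick 1: 85 + 25 = 110
  USB stick 2: 80 + 30 = 110
  USB stick 3: 80 + 30 = 110
  USB stick 4: 80 + 20 + 10 = 110
  USB stick 5: 65 + 15 = 80
  USB stick 6: 65 = 65
  USB stick 7: 60 = 60
  USB stick 8: 60 = 60
This matches the lower bound, so 8 is optimal.

8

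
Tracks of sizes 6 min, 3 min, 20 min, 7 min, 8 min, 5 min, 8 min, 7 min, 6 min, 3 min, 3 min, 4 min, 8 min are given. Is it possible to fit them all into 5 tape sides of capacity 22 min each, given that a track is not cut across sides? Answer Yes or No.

Yes

A valid assignment using 5 tape sides:
  side 1: 20 = 20
  side 2: 8 + 8 + 6 = 22
  side 3: 8 + 7 + 7 = 22
  side 4: 6 + 5 + 4 + 3 + 3 = 21
  side 5: 3 = 3
Every load is within 22 min, so 5 tape sides suffice.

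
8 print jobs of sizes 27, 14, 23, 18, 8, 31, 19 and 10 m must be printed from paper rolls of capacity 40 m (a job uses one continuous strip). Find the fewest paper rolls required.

4

Total = 31 + 27 + 23 + 19 + 18 + 14 + 10 + 8 = 150 m.
Lower bound: ⌈150/40⌉ = 4 paper rolls.
A packing using 4 paper rolls:
  roll 1: 31 + 8 = 39
  roll 2: 27 + 10 = 37
  roll 3: 23 + 14 = 37
  roll 4: 19 + 18 = 37
This matches the lower bound, so 4 is optimal.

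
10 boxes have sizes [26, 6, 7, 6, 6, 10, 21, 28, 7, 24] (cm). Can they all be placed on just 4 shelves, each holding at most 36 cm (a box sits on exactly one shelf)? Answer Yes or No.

A valid assignment using 4 shelves:
  shelf 1: 28 + 7 = 35
  shelf 2: 26 + 10 = 36
  shelf 3: 24 + 6 + 6 = 36
  shelf 4: 21 + 7 + 6 = 34
Every load is within 36 cm, so 4 shelves suffice.

Yes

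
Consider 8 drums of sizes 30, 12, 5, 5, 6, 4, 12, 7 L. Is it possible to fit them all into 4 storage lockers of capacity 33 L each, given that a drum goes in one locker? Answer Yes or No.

A valid assignment using 3 storage lockers:
  locker 1: 30 = 30
  locker 2: 12 + 12 + 7 = 31
  locker 3: 6 + 5 + 5 + 4 = 20
That uses only 3 ≤ 4, so 4 storage lockers are enough.

Yes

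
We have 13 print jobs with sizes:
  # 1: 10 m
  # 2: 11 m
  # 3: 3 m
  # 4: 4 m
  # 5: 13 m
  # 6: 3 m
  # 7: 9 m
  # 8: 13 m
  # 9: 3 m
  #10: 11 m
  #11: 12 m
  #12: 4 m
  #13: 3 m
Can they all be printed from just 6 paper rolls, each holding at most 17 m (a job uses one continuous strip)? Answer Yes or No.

Total = 99 m; ⌈99/17⌉ = 6.
7 print jobs each exceed half the capacity and cannot share a roll, forcing at least 7 paper rolls.
At least 7 paper rolls are required, but only 6 are allowed.

No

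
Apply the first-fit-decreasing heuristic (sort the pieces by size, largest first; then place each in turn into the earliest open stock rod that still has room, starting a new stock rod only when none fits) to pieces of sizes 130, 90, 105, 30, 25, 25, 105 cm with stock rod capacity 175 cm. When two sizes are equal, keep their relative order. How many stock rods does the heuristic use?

4

Sorted descending: 130, 105, 105, 90, 30, 25, 25.
  130 → stock rod 1 (new)  [load 130/175]
  105 → stock rod 2 (new)  [load 105/175]
  105 → stock rod 3 (new)  [load 105/175]
  90 → stock rod 4 (new)  [load 90/175]
  30 → stock rod 1  [load 160/175]
  25 → stock rod 2  [load 130/175]
  25 → stock rod 2  [load 155/175]
4 stock rods opened.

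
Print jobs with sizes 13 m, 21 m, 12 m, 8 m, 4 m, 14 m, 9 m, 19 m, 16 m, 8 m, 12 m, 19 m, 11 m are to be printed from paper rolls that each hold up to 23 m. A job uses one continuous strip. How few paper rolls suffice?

8

Total = 21 + 19 + 19 + 16 + 14 + 13 + 12 + 12 + 11 + 9 + 8 + 8 + 4 = 166 m.
Lower bound: ⌈166/23⌉ = 8 paper rolls.
A packing using 8 paper rolls:
  roll 1: 21 = 21
  roll 2: 19 + 4 = 23
  roll 3: 19 = 19
  roll 4: 16 = 16
  roll 5: 14 + 9 = 23
  roll 6: 13 + 8 = 21
  roll 7: 12 + 11 = 23
  roll 8: 12 + 8 = 20
This matches the lower bound, so 8 is optimal.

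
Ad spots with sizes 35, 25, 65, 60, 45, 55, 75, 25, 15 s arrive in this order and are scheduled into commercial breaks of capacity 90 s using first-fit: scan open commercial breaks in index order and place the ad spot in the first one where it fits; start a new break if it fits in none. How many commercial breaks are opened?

  35 → break 1 (new)  [load 35/90]
  25 → break 1  [load 60/90]
  65 → break 2 (new)  [load 65/90]
  60 → break 3 (new)  [load 60/90]
  45 → break 4 (new)  [load 45/90]
  55 → break 5 (new)  [load 55/90]
  75 → break 6 (new)  [load 75/90]
  25 → break 1  [load 85/90]
  15 → break 2  [load 80/90]
6 commercial breaks opened.

6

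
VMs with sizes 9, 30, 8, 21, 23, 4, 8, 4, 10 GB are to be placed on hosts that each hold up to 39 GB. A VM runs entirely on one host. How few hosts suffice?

3

Total = 30 + 23 + 21 + 10 + 9 + 8 + 8 + 4 + 4 = 117 GB.
Lower bound: ⌈117/39⌉ = 3 hosts.
A packing using 3 hosts:
  host 1: 30 + 9 = 39
  host 2: 23 + 8 + 8 = 39
  host 3: 21 + 10 + 4 + 4 = 39
This matches the lower bound, so 3 is optimal.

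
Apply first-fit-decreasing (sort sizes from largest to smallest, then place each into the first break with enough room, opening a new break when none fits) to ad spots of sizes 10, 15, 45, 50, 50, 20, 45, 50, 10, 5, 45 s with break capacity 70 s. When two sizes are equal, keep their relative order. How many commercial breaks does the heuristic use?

6

Sorted descending: 50, 50, 50, 45, 45, 45, 20, 15, 10, 10, 5.
  50 → break 1 (new)  [load 50/70]
  50 → break 2 (new)  [load 50/70]
  50 → break 3 (new)  [load 50/70]
  45 → break 4 (new)  [load 45/70]
  45 → break 5 (new)  [load 45/70]
  45 → break 6 (new)  [load 45/70]
  20 → break 1  [load 70/70]
  15 → break 2  [load 65/70]
  10 → break 3  [load 60/70]
  10 → break 3  [load 70/70]
  5 → break 2  [load 70/70]
6 commercial breaks opened.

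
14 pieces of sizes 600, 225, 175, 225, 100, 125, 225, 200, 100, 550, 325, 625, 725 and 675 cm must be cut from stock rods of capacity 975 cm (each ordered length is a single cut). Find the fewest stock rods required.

6

Total = 725 + 675 + 625 + 600 + 550 + 325 + 225 + 225 + 225 + 200 + 175 + 125 + 100 + 100 = 4875 cm.
Lower bound: ⌈4875/975⌉ = 5 stock rods.
A packing using 6 stock rods:
  stock rod 1: 725 + 225 = 950
  stock rod 2: 675 + 225 = 900
  stock rod 3: 625 + 325 = 950
  stock rod 4: 600 + 225 + 125 = 950
  stock rod 5: 550 + 200 + 175 = 925
  stock rod 6: 100 + 100 = 200
No arrangement into 5 stock rods stays within capacity, so 6 is optimal.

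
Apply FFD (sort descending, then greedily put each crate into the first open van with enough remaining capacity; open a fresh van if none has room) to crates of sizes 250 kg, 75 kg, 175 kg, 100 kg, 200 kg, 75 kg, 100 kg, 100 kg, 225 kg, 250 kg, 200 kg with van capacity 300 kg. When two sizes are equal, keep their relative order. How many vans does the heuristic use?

Sorted descending: 250, 250, 225, 200, 200, 175, 100, 100, 100, 75, 75.
  250 → van 1 (new)  [load 250/300]
  250 → van 2 (new)  [load 250/300]
  225 → van 3 (new)  [load 225/300]
  200 → van 4 (new)  [load 200/300]
  200 → van 5 (new)  [load 200/300]
  175 → van 6 (new)  [load 175/300]
  100 → van 4  [load 300/300]
  100 → van 5  [load 300/300]
  100 → van 6  [load 275/300]
  75 → van 3  [load 300/300]
  75 → van 7 (new)  [load 75/300]
7 vans opened.

7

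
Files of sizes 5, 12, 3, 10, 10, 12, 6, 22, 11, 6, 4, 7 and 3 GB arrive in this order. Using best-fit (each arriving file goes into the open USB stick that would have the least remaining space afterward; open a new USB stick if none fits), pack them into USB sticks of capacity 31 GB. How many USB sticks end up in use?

  5 → USB stick 1 (new)  [load 5/31]
  12 → USB stick 1  [load 17/31]
  3 → USB stick 1  [load 20/31]
  10 → USB stick 1  [load 30/31]
  10 → USB stick 2 (new)  [load 10/31]
  12 → USB stick 2  [load 22/31]
  6 → USB stick 2  [load 28/31]
  22 → USB stick 3 (new)  [load 22/31]
  11 → USB stick 4 (new)  [load 11/31]
  6 → USB stick 3  [load 28/31]
  4 → USB stick 4  [load 15/31]
  7 → USB stick 4  [load 22/31]
  3 → USB stick 2  [load 31/31]
4 USB sticks opened.

4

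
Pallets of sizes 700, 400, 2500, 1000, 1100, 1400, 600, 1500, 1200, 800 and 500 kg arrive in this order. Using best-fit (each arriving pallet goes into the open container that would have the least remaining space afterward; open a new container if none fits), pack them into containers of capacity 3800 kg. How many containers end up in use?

4

  700 → container 1 (new)  [load 700/3800]
  400 → container 1  [load 1100/3800]
  2500 → container 1  [load 3600/3800]
  1000 → container 2 (new)  [load 1000/3800]
  1100 → container 2  [load 2100/3800]
  1400 → container 2  [load 3500/3800]
  600 → container 3 (new)  [load 600/3800]
  1500 → container 3  [load 2100/3800]
  1200 → container 3  [load 3300/3800]
  800 → container 4 (new)  [load 800/3800]
  500 → container 3  [load 3800/3800]
4 containers opened.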